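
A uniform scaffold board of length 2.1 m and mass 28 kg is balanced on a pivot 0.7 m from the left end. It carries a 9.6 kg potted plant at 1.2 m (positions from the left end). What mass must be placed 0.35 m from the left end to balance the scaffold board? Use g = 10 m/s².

Choose the pivot (at 0.7 m from the left end) as the axis so the support reaction has zero arm there.
Beam weight: 28 × 10 = 280 N down at 1.05 m → arm 0.35 m, τ = 280 × 0.35 = 98 N·m clockwise.
Potted plant: 9.6 × 10 = 96 N down at 1.2 m → arm 0.5 m, τ = 96 × 0.5 = 48 N·m clockwise.
Net moment of known loads = 146 N·m clockwise.
An unknown mass m at 0.35 m has arm 0.35 m; its moment is m·g·0.35 counterclockwise.
Στ = 0 ⇒ m × 10 × 0.35 = 146 ⇒ m = 146 / (10 × 0.35) = 41.7 kg.

m ≈ 41.7 kg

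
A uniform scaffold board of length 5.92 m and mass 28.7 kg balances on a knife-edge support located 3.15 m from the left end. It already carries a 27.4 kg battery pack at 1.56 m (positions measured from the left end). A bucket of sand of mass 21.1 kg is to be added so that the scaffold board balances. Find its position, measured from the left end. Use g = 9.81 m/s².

About the knife-edge support (at 3.15 m from the left end):
Beam weight: 28.7 × 9.81 = 281.5 N down at 2.96 m → arm 0.19 m, τ = 281.5 × 0.19 = 53.48 N·m counterclockwise.
Battery pack: 27.4 × 9.81 = 268.8 N down at 1.56 m → arm 1.59 m, τ = 268.8 × 1.59 = 427.4 N·m counterclockwise.
Net moment of existing loads = 480.9 N·m counterclockwise.
The bucket of sand weighs 21.1 × 9.81 = 207 N and must supply an equal clockwise moment, so its lever arm about the knife-edge support is 480.9 / 207 = 2.32 m.
That puts it at 3.15 + 2.32 = 5.47 m from the left end.

x ≈ 5.47 m from the left end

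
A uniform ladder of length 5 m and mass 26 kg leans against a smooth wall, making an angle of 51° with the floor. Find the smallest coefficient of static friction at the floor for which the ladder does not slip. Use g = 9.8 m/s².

Taking torques about the foot of the ladder:
Ladder weight 26×9.8 = 254.8 N acts at 2.5 m along the ladder; its horizontal arm is 2.5·cos51° = 1.573 m → τ = 400.8 N·m clockwise.
Wall normal N acts horizontally at the top; its moment arm is the height L sinθ = 5·sin51° = 3.886 m, counterclockwise.
Στ = 0 ⇒ N × 3.886 = 400.8 ⇒ N = 103.1 N.
ΣFx = 0 ⇒ f = N_wall = 103.1 N. ΣFy = 0 ⇒ N_floor = 254.8 N.
μ_min = f / N_floor = 103.1 / 254.8 = 0.405.

μ_min ≈ 0.405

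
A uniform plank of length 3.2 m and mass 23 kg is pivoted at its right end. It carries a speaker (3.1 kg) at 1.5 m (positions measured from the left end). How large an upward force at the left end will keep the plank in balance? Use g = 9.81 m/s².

F ≈ 129 N

Taking torques about the right end:
Beam weight: 23 × 9.81 = 225.6 N down at 1.6 m → arm 1.6 m, τ = 225.6 × 1.6 = 361 N·m counterclockwise.
Speaker: 3.1 × 9.81 = 30.41 N down at 1.5 m → arm 1.7 m, τ = 30.41 × 1.7 = 51.7 N·m counterclockwise.
Net moment of the loads = 412.7 N·m counterclockwise.
The upward force F acts at the left end, arm 3.2 m, giving F × 3.2 clockwise.
Balancing moments: F × 3.2 = 412.7, giving F = 412.7 / 3.2 = 129 N.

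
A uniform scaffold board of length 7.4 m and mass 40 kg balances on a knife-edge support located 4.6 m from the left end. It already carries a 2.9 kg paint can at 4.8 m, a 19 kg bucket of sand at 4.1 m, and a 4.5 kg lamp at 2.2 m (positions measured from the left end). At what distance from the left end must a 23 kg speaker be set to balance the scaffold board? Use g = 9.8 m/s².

x ≈ 7.02 m from the left end

Sum moments about the knife-edge support (at 4.6 m from the left end) (the support reaction has zero arm there).
Beam weight: 40 × 9.8 = 392 N down at 3.7 m → arm 0.9 m, τ = 392 × 0.9 = 352.8 N·m counterclockwise.
Paint can: 2.9 × 9.8 = 28.42 N down at 4.8 m → arm 0.2 m, τ = 28.42 × 0.2 = 5.684 N·m clockwise.
Bucket of sand: 19 × 9.8 = 186.2 N down at 4.1 m → arm 0.5 m, τ = 186.2 × 0.5 = 93.1 N·m counterclockwise.
Lamp: 4.5 × 9.8 = 44.1 N down at 2.2 m → arm 2.4 m, τ = 44.1 × 2.4 = 105.8 N·m counterclockwise.
Net moment of existing loads = 546 N·m counterclockwise.
The speaker weighs 23 × 9.8 = 225.4 N and must supply an equal clockwise moment, so its lever arm about the knife-edge support is 546 / 225.4 = 2.42 m.
That puts it at 4.6 + 2.42 = 7.02 m from the left end.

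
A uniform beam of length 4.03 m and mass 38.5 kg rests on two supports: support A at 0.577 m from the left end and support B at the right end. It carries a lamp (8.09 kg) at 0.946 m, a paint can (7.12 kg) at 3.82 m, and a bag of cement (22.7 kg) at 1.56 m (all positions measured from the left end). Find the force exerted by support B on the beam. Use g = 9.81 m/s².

R_B ≈ 295 N

Take moments about support A.
Beam weight: 38.5 × 9.81 = 377.7 N down at 2.015 m → arm 1.438 m, τ = 377.7 × 1.438 = 543.1 N·m clockwise.
Lamp: 8.09 × 9.81 = 79.36 N down at 0.946 m → arm 0.369 m, τ = 79.36 × 0.369 = 29.28 N·m clockwise.
Paint can: 7.12 × 9.81 = 69.85 N down at 3.82 m → arm 3.243 m, τ = 69.85 × 3.243 = 226.5 N·m clockwise.
Bag of cement: 22.7 × 9.81 = 222.7 N down at 1.56 m → arm 0.983 m, τ = 222.7 × 0.983 = 218.9 N·m clockwise.
Net load moment about support A = 1018 N·m clockwise.
Reaction R at support B is upward at 4.03 m, arm 3.453 m → moment R × 3.453 counterclockwise.
Setting net torque to zero: R × 3.453 = 1018 → R = 295 N.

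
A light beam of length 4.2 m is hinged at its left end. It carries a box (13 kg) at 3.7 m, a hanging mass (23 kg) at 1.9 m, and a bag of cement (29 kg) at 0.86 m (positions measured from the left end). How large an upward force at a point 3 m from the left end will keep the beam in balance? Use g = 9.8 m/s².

F ≈ 381 N

About the left end:
Box: 13 × 9.8 = 127.4 N down at 3.7 m → arm 3.7 m, τ = 127.4 × 3.7 = 471.4 N·m clockwise.
Hanging mass: 23 × 9.8 = 225.4 N down at 1.9 m → arm 1.9 m, τ = 225.4 × 1.9 = 428.3 N·m clockwise.
Bag of cement: 29 × 9.8 = 284.2 N down at 0.86 m → arm 0.86 m, τ = 284.2 × 0.86 = 244.4 N·m clockwise.
Net moment of the loads = 1144 N·m clockwise.
The upward force F acts at a point 3 m from the left end, arm 3 m, giving F × 3 counterclockwise.
Setting net torque to zero: F × 3 = 1144 → F = 1144 / 3 = 381 N.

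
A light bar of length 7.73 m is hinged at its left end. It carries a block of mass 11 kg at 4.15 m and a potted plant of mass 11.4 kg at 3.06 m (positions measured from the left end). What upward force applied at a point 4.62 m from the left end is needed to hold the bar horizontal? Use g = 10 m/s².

Taking torques about the left end:
Block: 11 × 10 = 110 N down at 4.15 m → arm 4.15 m, τ = 110 × 4.15 = 456.5 N·m clockwise.
Potted plant: 11.4 × 10 = 114 N down at 3.06 m → arm 3.06 m, τ = 114 × 3.06 = 348.8 N·m clockwise.
Net moment of the loads = 805.3 N·m clockwise.
The upward force F acts at a point 4.62 m from the left end, arm 4.62 m, giving F × 4.62 counterclockwise.
Setting net torque to zero: F × 4.62 = 805.3 → F = 805.3 / 4.62 = 174 N.

F ≈ 174 N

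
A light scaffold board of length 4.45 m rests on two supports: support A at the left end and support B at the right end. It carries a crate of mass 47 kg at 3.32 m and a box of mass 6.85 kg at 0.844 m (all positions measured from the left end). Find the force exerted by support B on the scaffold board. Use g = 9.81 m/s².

R_B ≈ 357 N

Choose support A as the axis so its reaction then has zero moment arm.
Crate: 47 × 9.81 = 461.1 N down at 3.32 m → arm 3.32 m, τ = 461.1 × 3.32 = 1531 N·m clockwise.
Box: 6.85 × 9.81 = 67.2 N down at 0.844 m → arm 0.844 m, τ = 67.2 × 0.844 = 56.72 N·m clockwise.
Net load moment about support A = 1588 N·m clockwise.
Reaction R at support B is upward at 4.45 m, arm 4.45 m → moment R × 4.45 counterclockwise.
Setting net torque to zero: R × 4.45 = 1588 → R = 357 N.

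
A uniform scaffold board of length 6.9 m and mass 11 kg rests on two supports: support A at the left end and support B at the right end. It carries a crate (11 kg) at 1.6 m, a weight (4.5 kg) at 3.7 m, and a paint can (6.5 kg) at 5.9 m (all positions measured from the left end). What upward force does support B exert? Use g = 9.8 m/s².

R_B ≈ 157 N

About support A:
Beam weight: 11 × 9.8 = 107.8 N down at 3.45 m → arm 3.45 m, τ = 107.8 × 3.45 = 371.9 N·m clockwise.
Crate: 11 × 9.8 = 107.8 N down at 1.6 m → arm 1.6 m, τ = 107.8 × 1.6 = 172.5 N·m clockwise.
Weight: 4.5 × 9.8 = 44.1 N down at 3.7 m → arm 3.7 m, τ = 44.1 × 3.7 = 163.2 N·m clockwise.
Paint can: 6.5 × 9.8 = 63.7 N down at 5.9 m → arm 5.9 m, τ = 63.7 × 5.9 = 375.8 N·m clockwise.
Net load moment about support A = 1083 N·m clockwise.
Reaction R at support B is upward at 6.9 m, arm 6.9 m → moment R × 6.9 counterclockwise.
Στ = 0 ⇒ R × 6.9 = 1083 ⇒ R = 157 N.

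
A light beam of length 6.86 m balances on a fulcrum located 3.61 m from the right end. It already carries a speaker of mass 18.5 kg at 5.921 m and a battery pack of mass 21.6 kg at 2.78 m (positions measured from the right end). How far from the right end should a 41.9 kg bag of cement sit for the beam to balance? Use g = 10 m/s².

x ≈ 3.02 m from the right end

About the fulcrum (at 3.61 m from the right end):
Speaker: 18.5 × 10 = 185 N down at 5.921 m → arm 2.311 m, τ = 185 × 2.311 = 427.5 N·m counterclockwise.
Battery pack: 21.6 × 10 = 216 N down at 2.78 m → arm 0.83 m, τ = 216 × 0.83 = 179.3 N·m clockwise.
Net moment of existing loads = 248.2 N·m counterclockwise.
The bag of cement weighs 41.9 × 10 = 419 N and must supply an equal clockwise moment, so its lever arm about the fulcrum is 248.2 / 419 = 0.592 m.
That puts it at 3.61 − 0.592 = 3.02 m from the right end.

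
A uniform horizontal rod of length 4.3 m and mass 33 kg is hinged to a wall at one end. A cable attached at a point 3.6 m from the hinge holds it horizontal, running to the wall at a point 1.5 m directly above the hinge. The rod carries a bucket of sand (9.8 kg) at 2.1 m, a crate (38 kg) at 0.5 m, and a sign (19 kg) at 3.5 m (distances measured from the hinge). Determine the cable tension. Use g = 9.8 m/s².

T ≈ 1250 N

About the hinge:
Beam weight: 33 × 9.8 = 323.4 N down at 2.15 m → arm 2.15 m, τ = 323.4 × 2.15 = 695.3 N·m clockwise.
Bucket of sand: 9.8 × 9.8 = 96.04 N down at 2.1 m → arm 2.1 m, τ = 96.04 × 2.1 = 201.7 N·m clockwise.
Crate: 38 × 9.8 = 372.4 N down at 0.5 m → arm 0.5 m, τ = 372.4 × 0.5 = 186.2 N·m clockwise.
Sign: 19 × 9.8 = 186.2 N down at 3.5 m → arm 3.5 m, τ = 186.2 × 3.5 = 651.7 N·m clockwise.
Total clockwise load moment = 1735 N·m.
The cable tension T acts at 3.6 m; only its component perpendicular to the rod, T sinθ, produces torque. sinθ = h/√(h²+d²) = 1.5/√(1.5²+3.6²) = 0.3846.
Στ = 0 ⇒ T × 3.6 × 0.3846 = 1735 ⇒ T = 1735 / 1.385 = 1250 N.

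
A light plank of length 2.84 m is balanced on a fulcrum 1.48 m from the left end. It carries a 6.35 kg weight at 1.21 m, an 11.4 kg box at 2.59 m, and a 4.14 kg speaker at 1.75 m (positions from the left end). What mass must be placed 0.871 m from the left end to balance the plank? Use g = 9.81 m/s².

m ≈ 19.8 kg

Choose the fulcrum (at 1.48 m from the left end) as the axis so the support reaction has zero arm there.
Weight: 6.35 × 9.81 = 62.29 N down at 1.21 m → arm 0.27 m, τ = 62.29 × 0.27 = 16.82 N·m counterclockwise.
Box: 11.4 × 9.81 = 111.8 N down at 2.59 m → arm 1.11 m, τ = 111.8 × 1.11 = 124.1 N·m clockwise.
Speaker: 4.14 × 9.81 = 40.61 N down at 1.75 m → arm 0.27 m, τ = 40.61 × 0.27 = 10.96 N·m clockwise.
Net moment of known loads = 118.2 N·m clockwise.
An unknown mass m at 0.871 m has arm 0.609 m; its moment is m·g·0.609 counterclockwise.
For rotational equilibrium, m × 9.81 × 0.609 = 118.2, so m = 118.2 / (9.81 × 0.609) = 19.8 kg.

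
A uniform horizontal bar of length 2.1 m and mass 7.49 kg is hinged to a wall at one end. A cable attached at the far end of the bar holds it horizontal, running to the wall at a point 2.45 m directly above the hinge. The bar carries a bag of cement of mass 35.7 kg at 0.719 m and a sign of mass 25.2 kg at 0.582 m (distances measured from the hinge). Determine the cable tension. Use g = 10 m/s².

T ≈ 302 N

Take moments about the hinge.
Beam weight: 7.49 × 10 = 74.9 N down at 1.05 m → arm 1.05 m, τ = 74.9 × 1.05 = 78.65 N·m clockwise.
Bag of cement: 35.7 × 10 = 357 N down at 0.719 m → arm 0.719 m, τ = 357 × 0.719 = 256.7 N·m clockwise.
Sign: 25.2 × 10 = 252 N down at 0.582 m → arm 0.582 m, τ = 252 × 0.582 = 146.7 N·m clockwise.
Total clockwise load moment = 482.1 N·m.
The cable tension T acts at 2.1 m; only its component perpendicular to the bar, T sinθ, produces torque. sinθ = h/√(h²+d²) = 2.45/√(2.45²+2.1²) = 0.7593.
Στ = 0 ⇒ T × 2.1 × 0.7593 = 482.1 ⇒ T = 482.1 / 1.595 = 302 N.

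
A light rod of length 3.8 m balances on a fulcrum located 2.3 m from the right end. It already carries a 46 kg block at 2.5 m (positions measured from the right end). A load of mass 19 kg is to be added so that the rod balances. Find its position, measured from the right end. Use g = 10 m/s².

Taking torques about the fulcrum (at 2.3 m from the right end):
Block: 46 × 10 = 460 N down at 2.5 m → arm 0.2 m, τ = 460 × 0.2 = 92 N·m counterclockwise.
Net moment of existing loads = 92 N·m counterclockwise.
The load weighs 19 × 10 = 190 N and must supply an equal clockwise moment, so its lever arm about the fulcrum is 92 / 190 = 0.484 m.
That puts it at 2.3 − 0.484 = 1.82 m from the right end.

x ≈ 1.82 m from the right end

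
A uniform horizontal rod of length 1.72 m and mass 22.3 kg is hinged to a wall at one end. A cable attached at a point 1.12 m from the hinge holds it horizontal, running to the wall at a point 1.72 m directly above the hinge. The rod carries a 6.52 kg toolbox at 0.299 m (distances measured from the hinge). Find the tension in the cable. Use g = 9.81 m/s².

Taking torques about the hinge:
Beam weight: 22.3 × 9.81 = 218.8 N down at 0.86 m → arm 0.86 m, τ = 218.8 × 0.86 = 188.2 N·m clockwise.
Toolbox: 6.52 × 9.81 = 63.96 N down at 0.299 m → arm 0.299 m, τ = 63.96 × 0.299 = 19.12 N·m clockwise.
Total clockwise load moment = 207.3 N·m.
The cable tension T acts at 1.12 m; only its component perpendicular to the rod, T sinθ, produces torque. sinθ = h/√(h²+d²) = 1.72/√(1.72²+1.12²) = 0.838.
Setting net torque to zero: T × 1.12 × 0.838 = 207.3 → T = 207.3 / 0.9386 = 221 N.

T ≈ 221 N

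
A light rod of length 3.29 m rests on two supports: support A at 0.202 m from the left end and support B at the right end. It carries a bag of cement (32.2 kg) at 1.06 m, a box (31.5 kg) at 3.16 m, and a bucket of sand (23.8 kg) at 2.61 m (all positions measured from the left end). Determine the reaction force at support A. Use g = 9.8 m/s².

R_A ≈ 292 N

Choose support B as the axis so its reaction then has zero moment arm.
Bag of cement: 32.2 × 9.8 = 315.6 N down at 1.06 m → arm 2.23 m, τ = 315.6 × 2.23 = 703.8 N·m counterclockwise.
Box: 31.5 × 9.8 = 308.7 N down at 3.16 m → arm 0.13 m, τ = 308.7 × 0.13 = 40.13 N·m counterclockwise.
Bucket of sand: 23.8 × 9.8 = 233.2 N down at 2.61 m → arm 0.68 m, τ = 233.2 × 0.68 = 158.6 N·m counterclockwise.
Net load moment about support B = 902.5 N·m counterclockwise.
Reaction R at support A is upward at 0.202 m, arm 3.088 m → moment R × 3.088 clockwise.
Balancing moments: R × 3.088 = 902.5, giving R = 292 N.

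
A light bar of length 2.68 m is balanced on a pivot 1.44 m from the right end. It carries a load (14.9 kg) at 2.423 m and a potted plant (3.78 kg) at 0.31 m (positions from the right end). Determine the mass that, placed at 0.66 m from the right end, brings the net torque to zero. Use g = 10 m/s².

Choose the pivot (at 1.44 m from the right end) as the axis so the support reaction has zero arm there.
Load: 14.9 × 10 = 149 N down at 2.423 m → arm 0.983 m, τ = 149 × 0.983 = 146.5 N·m counterclockwise.
Potted plant: 3.78 × 10 = 37.8 N down at 0.31 m → arm 1.13 m, τ = 37.8 × 1.13 = 42.71 N·m clockwise.
Net moment of known loads = 103.8 N·m counterclockwise.
An unknown mass m at 0.66 m has arm 0.78 m; its moment is m·g·0.78 clockwise.
Setting net torque to zero: m × 10 × 0.78 = 103.8 → m = 103.8 / (10 × 0.78) = 13.3 kg.

m ≈ 13.3 kg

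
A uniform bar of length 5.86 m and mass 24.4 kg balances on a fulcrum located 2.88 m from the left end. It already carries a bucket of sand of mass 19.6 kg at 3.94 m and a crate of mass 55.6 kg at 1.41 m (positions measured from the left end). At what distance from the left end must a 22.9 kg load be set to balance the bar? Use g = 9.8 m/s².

x ≈ 5.49 m from the left end

Sum moments about the fulcrum (at 2.88 m from the left end) (the support reaction has zero arm there).
Beam weight: 24.4 × 9.8 = 239.1 N down at 2.93 m → arm 0.05 m, τ = 239.1 × 0.05 = 11.96 N·m clockwise.
Bucket of sand: 19.6 × 9.8 = 192.1 N down at 3.94 m → arm 1.06 m, τ = 192.1 × 1.06 = 203.6 N·m clockwise.
Crate: 55.6 × 9.8 = 544.9 N down at 1.41 m → arm 1.47 m, τ = 544.9 × 1.47 = 801 N·m counterclockwise.
Net moment of existing loads = 585.4 N·m counterclockwise.
The load weighs 22.9 × 9.8 = 224.4 N and must supply an equal clockwise moment, so its lever arm about the fulcrum is 585.4 / 224.4 = 2.61 m.
That puts it at 2.88 + 2.61 = 5.49 m from the left end.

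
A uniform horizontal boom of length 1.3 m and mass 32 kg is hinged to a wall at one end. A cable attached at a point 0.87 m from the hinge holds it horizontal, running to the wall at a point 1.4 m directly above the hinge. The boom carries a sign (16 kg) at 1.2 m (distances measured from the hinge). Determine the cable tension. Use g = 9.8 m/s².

T ≈ 530 N

Taking torques about the hinge:
Beam weight: 32 × 9.8 = 313.6 N down at 0.65 m → arm 0.65 m, τ = 313.6 × 0.65 = 203.8 N·m clockwise.
Sign: 16 × 9.8 = 156.8 N down at 1.2 m → arm 1.2 m, τ = 156.8 × 1.2 = 188.2 N·m clockwise.
Total clockwise load moment = 392 N·m.
The cable tension T acts at 0.87 m; only its component perpendicular to the boom, T sinθ, produces torque. sinθ = h/√(h²+d²) = 1.4/√(1.4²+0.87²) = 0.8494.
Στ = 0 ⇒ T × 0.87 × 0.8494 = 392 ⇒ T = 392 / 0.739 = 530 N.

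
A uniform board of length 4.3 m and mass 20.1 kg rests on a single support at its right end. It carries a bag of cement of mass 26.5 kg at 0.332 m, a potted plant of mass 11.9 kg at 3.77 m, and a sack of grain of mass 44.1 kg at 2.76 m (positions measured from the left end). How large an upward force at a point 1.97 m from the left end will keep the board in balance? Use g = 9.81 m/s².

F ≈ 937 N

Choose the right end as the axis so the unknown pivot reaction has zero arm there.
Beam weight: 20.1 × 9.81 = 197.2 N down at 2.15 m → arm 2.15 m, τ = 197.2 × 2.15 = 424 N·m counterclockwise.
Bag of cement: 26.5 × 9.81 = 260 N down at 0.332 m → arm 3.968 m, τ = 260 × 3.968 = 1032 N·m counterclockwise.
Potted plant: 11.9 × 9.81 = 116.7 N down at 3.77 m → arm 0.53 m, τ = 116.7 × 0.53 = 61.85 N·m counterclockwise.
Sack of grain: 44.1 × 9.81 = 432.6 N down at 2.76 m → arm 1.54 m, τ = 432.6 × 1.54 = 666.2 N·m counterclockwise.
Net moment of the loads = 2184 N·m counterclockwise.
The upward force F acts at a point 1.97 m from the left end, arm 2.33 m, giving F × 2.33 clockwise.
For rotational equilibrium, F × 2.33 = 2184, so F = 2184 / 2.33 = 937 N.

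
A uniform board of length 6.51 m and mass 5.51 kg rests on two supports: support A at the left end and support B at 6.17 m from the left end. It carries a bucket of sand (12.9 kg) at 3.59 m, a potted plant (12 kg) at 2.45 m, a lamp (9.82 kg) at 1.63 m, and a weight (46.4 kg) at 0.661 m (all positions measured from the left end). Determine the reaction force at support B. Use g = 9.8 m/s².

R_B ≈ 223 N

Take moments about support A.
Beam weight: 5.51 × 9.8 = 54 N down at 3.255 m → arm 3.255 m, τ = 54 × 3.255 = 175.8 N·m clockwise.
Bucket of sand: 12.9 × 9.8 = 126.4 N down at 3.59 m → arm 3.59 m, τ = 126.4 × 3.59 = 453.8 N·m clockwise.
Potted plant: 12 × 9.8 = 117.6 N down at 2.45 m → arm 2.45 m, τ = 117.6 × 2.45 = 288.1 N·m clockwise.
Lamp: 9.82 × 9.8 = 96.24 N down at 1.63 m → arm 1.63 m, τ = 96.24 × 1.63 = 156.9 N·m clockwise.
Weight: 46.4 × 9.8 = 454.7 N down at 0.661 m → arm 0.661 m, τ = 454.7 × 0.661 = 300.6 N·m clockwise.
Net load moment about support A = 1375 N·m clockwise.
Reaction R at support B is upward at 6.17 m, arm 6.17 m → moment R × 6.17 counterclockwise.
Στ = 0 ⇒ R × 6.17 = 1375 ⇒ R = 223 N.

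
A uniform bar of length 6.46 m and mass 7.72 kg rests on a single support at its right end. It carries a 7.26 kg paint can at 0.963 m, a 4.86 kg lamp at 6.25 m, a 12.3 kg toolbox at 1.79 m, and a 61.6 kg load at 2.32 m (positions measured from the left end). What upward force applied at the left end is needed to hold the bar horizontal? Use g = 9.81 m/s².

Taking torques about the right end:
Beam weight: 7.72 × 9.81 = 75.73 N down at 3.23 m → arm 3.23 m, τ = 75.73 × 3.23 = 244.6 N·m counterclockwise.
Paint can: 7.26 × 9.81 = 71.22 N down at 0.963 m → arm 5.497 m, τ = 71.22 × 5.497 = 391.5 N·m counterclockwise.
Lamp: 4.86 × 9.81 = 47.68 N down at 6.25 m → arm 0.21 m, τ = 47.68 × 0.21 = 10.01 N·m counterclockwise.
Toolbox: 12.3 × 9.81 = 120.7 N down at 1.79 m → arm 4.67 m, τ = 120.7 × 4.67 = 563.7 N·m counterclockwise.
Load: 61.6 × 9.81 = 604.3 N down at 2.32 m → arm 4.14 m, τ = 604.3 × 4.14 = 2502 N·m counterclockwise.
Net moment of the loads = 3712 N·m counterclockwise.
The upward force F acts at the left end, arm 6.46 m, giving F × 6.46 clockwise.
Setting net torque to zero: F × 6.46 = 3712 → F = 3712 / 6.46 = 575 N.

F ≈ 575 N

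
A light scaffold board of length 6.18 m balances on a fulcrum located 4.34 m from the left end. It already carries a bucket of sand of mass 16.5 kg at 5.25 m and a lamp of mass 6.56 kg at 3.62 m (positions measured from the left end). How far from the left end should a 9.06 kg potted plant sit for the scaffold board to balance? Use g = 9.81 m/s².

x ≈ 3.2 m from the left end

Choose the fulcrum (at 4.34 m from the left end) as the axis so the support reaction has zero arm there.
Bucket of sand: 16.5 × 9.81 = 161.9 N down at 5.25 m → arm 0.91 m, τ = 161.9 × 0.91 = 147.3 N·m clockwise.
Lamp: 6.56 × 9.81 = 64.35 N down at 3.62 m → arm 0.72 m, τ = 64.35 × 0.72 = 46.33 N·m counterclockwise.
Net moment of existing loads = 101 N·m clockwise.
The potted plant weighs 9.06 × 9.81 = 88.88 N and must supply an equal counterclockwise moment, so its lever arm about the fulcrum is 101 / 88.88 = 1.14 m.
That puts it at 4.34 − 1.14 = 3.2 m from the left end.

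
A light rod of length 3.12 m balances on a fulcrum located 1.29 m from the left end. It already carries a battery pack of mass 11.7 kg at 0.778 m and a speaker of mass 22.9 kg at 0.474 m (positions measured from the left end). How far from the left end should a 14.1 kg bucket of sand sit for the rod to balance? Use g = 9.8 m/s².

Sum moments about the fulcrum (at 1.29 m from the left end) (the support reaction has zero arm there).
Battery pack: 11.7 × 9.8 = 114.7 N down at 0.778 m → arm 0.512 m, τ = 114.7 × 0.512 = 58.73 N·m counterclockwise.
Speaker: 22.9 × 9.8 = 224.4 N down at 0.474 m → arm 0.816 m, τ = 224.4 × 0.816 = 183.1 N·m counterclockwise.
Net moment of existing loads = 241.8 N·m counterclockwise.
The bucket of sand weighs 14.1 × 9.8 = 138.2 N and must supply an equal clockwise moment, so its lever arm about the fulcrum is 241.8 / 138.2 = 1.75 m.
That puts it at 1.29 + 1.75 = 3.04 m from the left end.

x ≈ 3.04 m from the left end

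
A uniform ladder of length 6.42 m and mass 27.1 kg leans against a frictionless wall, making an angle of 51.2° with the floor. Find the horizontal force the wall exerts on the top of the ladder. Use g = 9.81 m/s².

N_wall ≈ 107 N

Choose the foot of the ladder as the axis so the floor normal and friction both act there and drop out.
Ladder weight 27.1×9.81 = 265.9 N acts at 3.21 m along the ladder; its horizontal arm is 3.21·cos51.2° = 2.011 m → τ = 534.7 N·m clockwise.
Wall normal N acts horizontally at the top; its moment arm is the height L sinθ = 6.42·sin51.2° = 5.003 m, counterclockwise.
Στ = 0 ⇒ N × 5.003 = 534.7 ⇒ N = 107 N.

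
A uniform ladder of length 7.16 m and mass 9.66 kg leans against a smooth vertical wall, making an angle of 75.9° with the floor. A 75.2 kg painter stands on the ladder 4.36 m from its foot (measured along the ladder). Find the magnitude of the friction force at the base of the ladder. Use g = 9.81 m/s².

f ≈ 125 N

Choose the foot of the ladder as the axis so the floor normal and friction both act there and drop out.
Ladder weight 9.66×9.81 = 94.76 N acts at 3.58 m along the ladder; its horizontal arm is 3.58·cos75.9° = 0.8721 m → τ = 82.64 N·m clockwise.
Painter: 75.2×9.81 = 737.7 N at 4.36 m → arm 1.062 m → τ = 783.4 N·m clockwise.
Wall normal N acts horizontally at the top; its moment arm is the height L sinθ = 7.16·sin75.9° = 6.944 m, counterclockwise.
For rotational equilibrium, N × 6.944 = 866, so N = 125 N.
ΣFx = 0: friction at the foot balances the wall's push, so f = N_wall = 125 N.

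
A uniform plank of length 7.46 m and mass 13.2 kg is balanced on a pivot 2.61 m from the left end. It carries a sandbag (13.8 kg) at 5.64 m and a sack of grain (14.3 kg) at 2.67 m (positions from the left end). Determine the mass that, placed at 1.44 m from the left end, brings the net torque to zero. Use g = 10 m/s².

Taking torques about the pivot (at 2.61 m from the left end):
Beam weight: 13.2 × 10 = 132 N down at 3.73 m → arm 1.12 m, τ = 132 × 1.12 = 147.8 N·m clockwise.
Sandbag: 13.8 × 10 = 138 N down at 5.64 m → arm 3.03 m, τ = 138 × 3.03 = 418.1 N·m clockwise.
Sack of grain: 14.3 × 10 = 143 N down at 2.67 m → arm 0.06 m, τ = 143 × 0.06 = 8.58 N·m clockwise.
Net moment of known loads = 574.5 N·m clockwise.
An unknown mass m at 1.44 m has arm 1.17 m; its moment is m·g·1.17 counterclockwise.
Balancing moments: m × 10 × 1.17 = 574.5, giving m = 574.5 / (10 × 1.17) = 49.1 kg.

m ≈ 49.1 kg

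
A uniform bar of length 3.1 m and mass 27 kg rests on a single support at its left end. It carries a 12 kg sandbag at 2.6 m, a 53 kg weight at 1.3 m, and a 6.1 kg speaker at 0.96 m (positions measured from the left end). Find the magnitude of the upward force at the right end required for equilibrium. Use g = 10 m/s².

F ≈ 477 N

About the left end:
Beam weight: 27 × 10 = 270 N down at 1.55 m → arm 1.55 m, τ = 270 × 1.55 = 418.5 N·m clockwise.
Sandbag: 12 × 10 = 120 N down at 2.6 m → arm 2.6 m, τ = 120 × 2.6 = 312 N·m clockwise.
Weight: 53 × 10 = 530 N down at 1.3 m → arm 1.3 m, τ = 530 × 1.3 = 689 N·m clockwise.
Speaker: 6.1 × 10 = 61 N down at 0.96 m → arm 0.96 m, τ = 61 × 0.96 = 58.56 N·m clockwise.
Net moment of the loads = 1478 N·m clockwise.
The upward force F acts at the right end, arm 3.1 m, giving F × 3.1 counterclockwise.
For rotational equilibrium, F × 3.1 = 1478, so F = 1478 / 3.1 = 477 N.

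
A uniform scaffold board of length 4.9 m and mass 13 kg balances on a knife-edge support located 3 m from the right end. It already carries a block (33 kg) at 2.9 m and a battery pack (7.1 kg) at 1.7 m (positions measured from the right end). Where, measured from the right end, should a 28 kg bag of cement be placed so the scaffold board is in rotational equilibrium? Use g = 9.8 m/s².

Taking torques about the knife-edge support (at 3 m from the right end):
Beam weight: 13 × 9.8 = 127.4 N down at 2.45 m → arm 0.55 m, τ = 127.4 × 0.55 = 70.07 N·m clockwise.
Block: 33 × 9.8 = 323.4 N down at 2.9 m → arm 0.1 m, τ = 323.4 × 0.1 = 32.34 N·m clockwise.
Battery pack: 7.1 × 9.8 = 69.58 N down at 1.7 m → arm 1.3 m, τ = 69.58 × 1.3 = 90.45 N·m clockwise.
Net moment of existing loads = 192.9 N·m clockwise.
The bag of cement weighs 28 × 9.8 = 274.4 N and must supply an equal counterclockwise moment, so its lever arm about the knife-edge support is 192.9 / 274.4 = 0.703 m.
That puts it at 3 + 0.703 = 3.7 m from the right end.

x ≈ 3.7 m from the right end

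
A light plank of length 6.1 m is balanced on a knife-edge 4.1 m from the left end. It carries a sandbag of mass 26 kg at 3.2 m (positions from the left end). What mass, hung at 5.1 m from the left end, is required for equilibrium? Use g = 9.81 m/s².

Choose the knife-edge (at 4.1 m from the left end) as the axis so the support reaction has zero arm there.
Sandbag: 26 × 9.81 = 255.1 N down at 3.2 m → arm 0.9 m, τ = 255.1 × 0.9 = 229.6 N·m counterclockwise.
Net moment of known loads = 229.6 N·m counterclockwise.
An unknown mass m at 5.1 m has arm 1 m; its moment is m·g·1 clockwise.
For rotational equilibrium, m × 9.81 × 1 = 229.6, so m = 229.6 / (9.81 × 1) = 23.4 kg.

m ≈ 23.4 kg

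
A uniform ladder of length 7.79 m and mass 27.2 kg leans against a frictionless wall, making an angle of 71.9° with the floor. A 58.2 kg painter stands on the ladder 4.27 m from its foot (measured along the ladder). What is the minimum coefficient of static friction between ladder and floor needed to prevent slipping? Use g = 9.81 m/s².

Choose the foot of the ladder as the axis so the floor normal and friction both act there and drop out.
Ladder weight 27.2×9.81 = 266.8 N acts at 3.895 m along the ladder; its horizontal arm is 3.895·cos71.9° = 1.21 m → τ = 322.8 N·m clockwise.
Painter: 58.2×9.81 = 570.9 N at 4.27 m → arm 1.327 m → τ = 757.6 N·m clockwise.
Wall normal N acts horizontally at the top; its moment arm is the height L sinθ = 7.79·sin71.9° = 7.405 m, counterclockwise.
For rotational equilibrium, N × 7.405 = 1080, so N = 145.8 N.
ΣFx = 0 ⇒ f = N_wall = 145.8 N. ΣFy = 0 ⇒ N_floor = 837.7 N.
μ_min = f / N_floor = 145.8 / 837.7 = 0.174.

μ_min ≈ 0.174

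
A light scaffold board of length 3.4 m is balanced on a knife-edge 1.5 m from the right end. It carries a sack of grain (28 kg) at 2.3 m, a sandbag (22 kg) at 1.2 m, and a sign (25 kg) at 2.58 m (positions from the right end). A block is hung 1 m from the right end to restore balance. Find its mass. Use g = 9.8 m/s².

About the knife-edge (at 1.5 m from the right end):
Sack of grain: 28 × 9.8 = 274.4 N down at 2.3 m → arm 0.8 m, τ = 274.4 × 0.8 = 219.5 N·m counterclockwise.
Sandbag: 22 × 9.8 = 215.6 N down at 1.2 m → arm 0.3 m, τ = 215.6 × 0.3 = 64.68 N·m clockwise.
Sign: 25 × 9.8 = 245 N down at 2.58 m → arm 1.08 m, τ = 245 × 1.08 = 264.6 N·m counterclockwise.
Net moment of known loads = 419.4 N·m counterclockwise.
An unknown mass m at 1 m has arm 0.5 m; its moment is m·g·0.5 clockwise.
Στ = 0 ⇒ m × 9.8 × 0.5 = 419.4 ⇒ m = 419.4 / (9.8 × 0.5) = 85.6 kg.

m ≈ 85.6 kg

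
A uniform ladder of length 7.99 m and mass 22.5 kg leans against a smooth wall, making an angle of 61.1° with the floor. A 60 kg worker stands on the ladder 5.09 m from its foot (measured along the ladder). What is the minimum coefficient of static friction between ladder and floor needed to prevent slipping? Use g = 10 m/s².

Take moments about the foot of the ladder.
Ladder weight 22.5×10 = 225 N acts at 3.995 m along the ladder; its horizontal arm is 3.995·cos61.1° = 1.931 m → τ = 434.5 N·m clockwise.
Worker: 60×10 = 600 N at 5.09 m → arm 2.46 m → τ = 1476 N·m clockwise.
Wall normal N acts horizontally at the top; its moment arm is the height L sinθ = 7.99·sin61.1° = 6.995 m, counterclockwise.
For rotational equilibrium, N × 6.995 = 1910, so N = 273.1 N.
ΣFx = 0 ⇒ f = N_wall = 273.1 N. ΣFy = 0 ⇒ N_floor = 825 N.
μ_min = f / N_floor = 273.1 / 825 = 0.331.

μ_min ≈ 0.331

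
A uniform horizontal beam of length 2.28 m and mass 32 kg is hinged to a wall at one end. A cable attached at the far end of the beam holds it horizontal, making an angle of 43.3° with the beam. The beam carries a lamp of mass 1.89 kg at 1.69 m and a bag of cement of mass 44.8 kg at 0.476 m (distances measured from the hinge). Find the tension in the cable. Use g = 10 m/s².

T ≈ 390 N

Sum moments about the hinge (the unknown hinge reaction has zero arm there).
Beam weight: 32 × 10 = 320 N down at 1.14 m → arm 1.14 m, τ = 320 × 1.14 = 364.8 N·m clockwise.
Lamp: 1.89 × 10 = 18.9 N down at 1.69 m → arm 1.69 m, τ = 18.9 × 1.69 = 31.94 N·m clockwise.
Bag of cement: 44.8 × 10 = 448 N down at 0.476 m → arm 0.476 m, τ = 448 × 0.476 = 213.2 N·m clockwise.
Total clockwise load moment = 609.9 N·m.
The cable tension T acts at 2.28 m; only its component perpendicular to the beam, T sinθ, produces torque. sin 43.3° = 0.6858.
Balancing moments: T × 2.28 × 0.6858 = 609.9, giving T = 609.9 / 1.564 = 390 N.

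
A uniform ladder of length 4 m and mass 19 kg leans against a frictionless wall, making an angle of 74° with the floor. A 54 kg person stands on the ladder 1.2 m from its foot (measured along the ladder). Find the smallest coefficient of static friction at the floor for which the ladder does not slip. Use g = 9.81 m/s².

Taking torques about the foot of the ladder:
Ladder weight 19×9.81 = 186.4 N acts at 2 m along the ladder; its horizontal arm is 2·cos74° = 0.5513 m → τ = 102.8 N·m clockwise.
Person: 54×9.81 = 529.7 N at 1.2 m → arm 0.3308 m → τ = 175.2 N·m clockwise.
Wall normal N acts horizontally at the top; its moment arm is the height L sinθ = 4·sin74° = 3.845 m, counterclockwise.
Στ = 0 ⇒ N × 3.845 = 278 ⇒ N = 72.3 N.
ΣFx = 0 ⇒ f = N_wall = 72.3 N. ΣFy = 0 ⇒ N_floor = 716.1 N.
μ_min = f / N_floor = 72.3 / 716.1 = 0.101.

μ_min ≈ 0.101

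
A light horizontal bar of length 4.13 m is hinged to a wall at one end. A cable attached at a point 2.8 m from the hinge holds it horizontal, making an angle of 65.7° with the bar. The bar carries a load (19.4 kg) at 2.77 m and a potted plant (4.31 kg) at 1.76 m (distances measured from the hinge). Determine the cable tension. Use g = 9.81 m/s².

Taking torques about the hinge:
Load: 19.4 × 9.81 = 190.3 N down at 2.77 m → arm 2.77 m, τ = 190.3 × 2.77 = 527.1 N·m clockwise.
Potted plant: 4.31 × 9.81 = 42.28 N down at 1.76 m → arm 1.76 m, τ = 42.28 × 1.76 = 74.41 N·m clockwise.
Total clockwise load moment = 601.5 N·m.
The cable tension T acts at 2.8 m; only its component perpendicular to the bar, T sinθ, produces torque. sin 65.7° = 0.9114.
Balancing moments: T × 2.8 × 0.9114 = 601.5, giving T = 601.5 / 2.552 = 236 N.

T ≈ 236 N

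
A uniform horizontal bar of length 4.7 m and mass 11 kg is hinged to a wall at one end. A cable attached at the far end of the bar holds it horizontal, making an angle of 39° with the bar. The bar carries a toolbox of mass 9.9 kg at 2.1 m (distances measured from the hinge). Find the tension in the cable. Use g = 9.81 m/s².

About the hinge:
Beam weight: 11 × 9.81 = 107.9 N down at 2.35 m → arm 2.35 m, τ = 107.9 × 2.35 = 253.6 N·m clockwise.
Toolbox: 9.9 × 9.81 = 97.12 N down at 2.1 m → arm 2.1 m, τ = 97.12 × 2.1 = 204 N·m clockwise.
Total clockwise load moment = 457.6 N·m.
The cable tension T acts at 4.7 m; only its component perpendicular to the bar, T sinθ, produces torque. sin 39° = 0.6293.
Στ = 0 ⇒ T × 4.7 × 0.6293 = 457.6 ⇒ T = 457.6 / 2.958 = 155 N.

T ≈ 155 N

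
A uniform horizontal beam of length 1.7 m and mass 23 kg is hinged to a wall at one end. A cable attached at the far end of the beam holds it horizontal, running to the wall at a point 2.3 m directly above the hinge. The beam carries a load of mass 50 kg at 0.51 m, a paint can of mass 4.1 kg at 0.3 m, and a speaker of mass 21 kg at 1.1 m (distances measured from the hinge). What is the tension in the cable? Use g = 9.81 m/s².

Taking torques about the hinge:
Beam weight: 23 × 9.81 = 225.6 N down at 0.85 m → arm 0.85 m, τ = 225.6 × 0.85 = 191.8 N·m clockwise.
Load: 50 × 9.81 = 490.5 N down at 0.51 m → arm 0.51 m, τ = 490.5 × 0.51 = 250.2 N·m clockwise.
Paint can: 4.1 × 9.81 = 40.22 N down at 0.3 m → arm 0.3 m, τ = 40.22 × 0.3 = 12.07 N·m clockwise.
Speaker: 21 × 9.81 = 206 N down at 1.1 m → arm 1.1 m, τ = 206 × 1.1 = 226.6 N·m clockwise.
Total clockwise load moment = 680.7 N·m.
The cable tension T acts at 1.7 m; only its component perpendicular to the beam, T sinθ, produces torque. sinθ = h/√(h²+d²) = 2.3/√(2.3²+1.7²) = 0.8042.
Στ = 0 ⇒ T × 1.7 × 0.8042 = 680.7 ⇒ T = 680.7 / 1.367 = 498 N.

T ≈ 498 N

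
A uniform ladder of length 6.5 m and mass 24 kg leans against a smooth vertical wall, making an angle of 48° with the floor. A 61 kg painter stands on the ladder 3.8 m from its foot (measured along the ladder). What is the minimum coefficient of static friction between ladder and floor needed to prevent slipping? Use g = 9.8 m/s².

About the foot of the ladder:
Ladder weight 24×9.8 = 235.2 N acts at 3.25 m along the ladder; its horizontal arm is 3.25·cos48° = 2.175 m → τ = 511.6 N·m clockwise.
Painter: 61×9.8 = 597.8 N at 3.8 m → arm 2.543 m → τ = 1520 N·m clockwise.
Wall normal N acts horizontally at the top; its moment arm is the height L sinθ = 6.5·sin48° = 4.83 m, counterclockwise.
For rotational equilibrium, N × 4.83 = 2032, so N = 420.7 N.
ΣFx = 0 ⇒ f = N_wall = 420.7 N. ΣFy = 0 ⇒ N_floor = 833 N.
μ_min = f / N_floor = 420.7 / 833 = 0.505.

μ_min ≈ 0.505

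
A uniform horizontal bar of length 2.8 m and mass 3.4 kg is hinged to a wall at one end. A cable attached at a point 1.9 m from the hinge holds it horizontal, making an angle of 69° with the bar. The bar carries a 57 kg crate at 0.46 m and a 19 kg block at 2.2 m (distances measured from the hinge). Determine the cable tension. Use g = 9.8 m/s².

T ≈ 402 N

Take moments about the hinge.
Beam weight: 3.4 × 9.8 = 33.32 N down at 1.4 m → arm 1.4 m, τ = 33.32 × 1.4 = 46.65 N·m clockwise.
Crate: 57 × 9.8 = 558.6 N down at 0.46 m → arm 0.46 m, τ = 558.6 × 0.46 = 257 N·m clockwise.
Block: 19 × 9.8 = 186.2 N down at 2.2 m → arm 2.2 m, τ = 186.2 × 2.2 = 409.6 N·m clockwise.
Total clockwise load moment = 713.2 N·m.
The cable tension T acts at 1.9 m; only its component perpendicular to the bar, T sinθ, produces torque. sin 69° = 0.9336.
Setting net torque to zero: T × 1.9 × 0.9336 = 713.2 → T = 713.2 / 1.774 = 402 N.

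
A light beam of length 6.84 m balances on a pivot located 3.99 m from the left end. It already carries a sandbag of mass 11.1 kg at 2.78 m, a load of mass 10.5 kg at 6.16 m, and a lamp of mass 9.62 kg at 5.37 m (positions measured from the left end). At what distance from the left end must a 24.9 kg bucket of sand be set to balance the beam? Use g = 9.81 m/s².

Choose the pivot (at 3.99 m from the left end) as the axis so the support reaction has zero arm there.
Sandbag: 11.1 × 9.81 = 108.9 N down at 2.78 m → arm 1.21 m, τ = 108.9 × 1.21 = 131.8 N·m counterclockwise.
Load: 10.5 × 9.81 = 103 N down at 6.16 m → arm 2.17 m, τ = 103 × 2.17 = 223.5 N·m clockwise.
Lamp: 9.62 × 9.81 = 94.37 N down at 5.37 m → arm 1.38 m, τ = 94.37 × 1.38 = 130.2 N·m clockwise.
Net moment of existing loads = 221.9 N·m clockwise.
The bucket of sand weighs 24.9 × 9.81 = 244.3 N and must supply an equal counterclockwise moment, so its lever arm about the pivot is 221.9 / 244.3 = 0.908 m.
That puts it at 3.99 − 0.908 = 3.08 m from the left end.

x ≈ 3.08 m from the left end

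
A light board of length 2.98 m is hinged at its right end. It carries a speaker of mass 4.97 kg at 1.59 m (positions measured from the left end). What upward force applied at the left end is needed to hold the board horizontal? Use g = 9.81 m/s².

Choose the right end as the axis so the unknown pivot reaction has zero arm there.
Speaker: 4.97 × 9.81 = 48.76 N down at 1.59 m → arm 1.39 m, τ = 48.76 × 1.39 = 67.78 N·m counterclockwise.
Net moment of the loads = 67.78 N·m counterclockwise.
The upward force F acts at the left end, arm 2.98 m, giving F × 2.98 clockwise.
For rotational equilibrium, F × 2.98 = 67.78, so F = 67.78 / 2.98 = 22.7 N.

F ≈ 22.7 N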